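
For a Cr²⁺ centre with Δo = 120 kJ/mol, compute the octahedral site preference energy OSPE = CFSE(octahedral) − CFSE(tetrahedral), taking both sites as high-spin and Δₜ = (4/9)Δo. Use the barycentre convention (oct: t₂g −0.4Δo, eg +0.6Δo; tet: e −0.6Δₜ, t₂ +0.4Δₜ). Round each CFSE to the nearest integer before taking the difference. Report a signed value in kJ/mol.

Cr sits in group 6; removing 2 electrons leaves Cr²⁺ with 6 − 2 = 4 d electrons.
In an octahedral site d⁴ (HS) is t2g^3 e_g^1, giving CFSE(oct) = -0.6Δo = -72 kJ/mol.
In a tetrahedral site the filling is e^2 t2^2: CFSE(tet) = -0.4Δₜ = -0.4 × (4/9)(120) = -21 kJ/mol.
OSPE = -72 − (-21) = -51 kJ/mol.

-51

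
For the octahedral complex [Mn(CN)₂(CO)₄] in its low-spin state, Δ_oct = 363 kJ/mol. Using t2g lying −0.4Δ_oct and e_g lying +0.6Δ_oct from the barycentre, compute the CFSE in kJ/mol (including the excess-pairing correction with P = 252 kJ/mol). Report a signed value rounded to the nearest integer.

Ligand charges: 2×(-1) from CN⁻ and 4×(+0) from CO sum to -2; with overall charge +0, Mn is +2.
Mn²⁺: group 7, so d-count = 7 − 2 = 5.
Electron filling gives t2g^5 e_g^0.
The orbital stabilization is -2.0Δ_oct = -2.0 × 363 = -726 kJ/mol.
High-spin d⁵ would be t2g^3 e_g^2 with 0 pairs; low-spin has 2, so 2 excess pairs cost +2P = +504 kJ/mol.
Combining: -726 + 504 = -222 kJ/mol.

-222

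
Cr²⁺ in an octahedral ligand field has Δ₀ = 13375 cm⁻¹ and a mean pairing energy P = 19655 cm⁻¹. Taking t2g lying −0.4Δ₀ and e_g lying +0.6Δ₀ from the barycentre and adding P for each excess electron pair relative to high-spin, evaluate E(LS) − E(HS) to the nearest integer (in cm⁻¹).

Cr sits in group 6; removing 2 electrons leaves Cr²⁺ with 6 − 2 = 4 d electrons.
In the high-spin limit (t2g^3 e_g^1) the orbital term is -0.6Δ₀ = -8025 cm⁻¹, with no excess pairing.
Low-spin t2g^4 e_g^0 gives -1.6Δ₀ = -21400 cm⁻¹, but forming 1 extra pair costs 1P = 19655 cm⁻¹, so E(LS) = -21400 + 19655 = -1745 cm⁻¹.
The difference is -1745 − (-8025) = 6280 cm⁻¹, so high-spin lies lower.

6280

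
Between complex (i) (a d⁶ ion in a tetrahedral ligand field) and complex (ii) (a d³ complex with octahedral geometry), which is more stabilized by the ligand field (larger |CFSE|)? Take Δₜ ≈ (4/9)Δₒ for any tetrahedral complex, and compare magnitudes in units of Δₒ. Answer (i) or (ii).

(ii)

(i): Tetrahedral fields are weak (Δₜ ≈ 4/9 Δₒ), so electrons fill high-spin; e³ t₂³, CFSE = -0.6Δₜ ≈ -0.27Δₒ.
(ii): t₂g³ eg⁰, CFSE = -1.2Δₒ.
So (ii) has the larger |CFSE|.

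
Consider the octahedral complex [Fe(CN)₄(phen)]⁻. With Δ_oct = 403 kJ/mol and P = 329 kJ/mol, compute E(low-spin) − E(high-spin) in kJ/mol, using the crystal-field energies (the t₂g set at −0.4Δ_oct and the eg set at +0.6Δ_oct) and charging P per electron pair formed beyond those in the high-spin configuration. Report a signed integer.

Ligand charges: 4×(-1) from CN⁻ and 1×(+0) from phen sum to -4; with overall charge -1, Fe is +3.
Fe³⁺: group 8, so d-count = 8 − 3 = 5.
High-spin: t₂g³ eg², CFSE = 0.0Δ_oct = 0 kJ/mol.
For low-spin the configuration is t₂g⁵ eg⁰: orbital energy -2.0 × 403 = -806 kJ/mol, and 2 additional pairs relative to high-spin add 658 kJ/mol, giving -148 kJ/mol.
Thus E(LS) − E(HS) = -148 kJ/mol.

-148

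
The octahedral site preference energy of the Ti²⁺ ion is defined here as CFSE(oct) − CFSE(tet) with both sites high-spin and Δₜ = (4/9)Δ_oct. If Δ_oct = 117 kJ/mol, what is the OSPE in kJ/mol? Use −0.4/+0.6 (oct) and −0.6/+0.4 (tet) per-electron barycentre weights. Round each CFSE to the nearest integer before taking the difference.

-32

Ti is in group 4, so Ti²⁺ is d² (4 − 2 = 2).
Octahedral high-spin t2g^2 e_g^0: CFSE = -0.8 × 117 = -94 kJ/mol.
Tetrahedral e^2 t2^0 gives -1.2Δₜ = -1.2 × (4/9) × 117 = -62 kJ/mol.
Subtracting, OSPE = -94 − (-62) = -32 kJ/mol.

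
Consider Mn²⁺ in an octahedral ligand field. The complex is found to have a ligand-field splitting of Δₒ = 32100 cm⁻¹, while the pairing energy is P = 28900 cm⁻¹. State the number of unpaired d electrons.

Mn²⁺: group 7, so d-count = 7 − 2 = 5.
Since Δₒ = 32100 cm⁻¹ > P = 28900 cm⁻¹, the complex adopts the low-spin configuration.
Configuration: t₂g⁵ eg⁰.
Unpaired electrons: 1.

1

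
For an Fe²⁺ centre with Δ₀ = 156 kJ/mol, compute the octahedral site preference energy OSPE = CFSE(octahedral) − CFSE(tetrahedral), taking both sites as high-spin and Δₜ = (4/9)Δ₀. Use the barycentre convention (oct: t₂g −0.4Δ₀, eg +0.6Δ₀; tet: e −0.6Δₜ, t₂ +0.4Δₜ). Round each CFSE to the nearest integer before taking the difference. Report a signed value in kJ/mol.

Group 8 minus oxidation state +2 gives a d⁶ configuration for Fe²⁺.
Octahedral (high-spin): t₂g⁴ eg², CFSE = 4(−0.4) + 2(+0.6) = -0.4Δ₀ = -0.4 × 156 = -62 kJ/mol.
Tetrahedral: e³ t₂³, CFSE = 3(−0.6) + 3(+0.4) = -0.6Δₜ = -0.6 × (4/9) × 156 = -42 kJ/mol.
OSPE = -62 − (-42) = -20 kJ/mol.

-20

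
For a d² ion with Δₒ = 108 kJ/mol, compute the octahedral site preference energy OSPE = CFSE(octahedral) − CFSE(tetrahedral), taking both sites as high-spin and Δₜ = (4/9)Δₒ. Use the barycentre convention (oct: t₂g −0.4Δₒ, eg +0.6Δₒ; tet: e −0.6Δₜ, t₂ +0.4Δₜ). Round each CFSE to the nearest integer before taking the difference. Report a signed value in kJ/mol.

Octahedral high-spin t2g^2 e_g^0: CFSE = -0.8 × 108 = -86 kJ/mol.
In a tetrahedral site the filling is e^2 t2^0: CFSE(tet) = -1.2Δₜ = -1.2 × (4/9)(108) = -58 kJ/mol.
OSPE = -86 − (-58) = -28 kJ/mol.

-28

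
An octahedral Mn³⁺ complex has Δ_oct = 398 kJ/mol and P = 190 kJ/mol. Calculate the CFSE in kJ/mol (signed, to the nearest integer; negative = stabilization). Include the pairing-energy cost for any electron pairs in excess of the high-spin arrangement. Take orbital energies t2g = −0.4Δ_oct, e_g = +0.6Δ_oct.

Mn is in group 7, so Mn³⁺ is d⁴ (7 − 3 = 4).
Here Δ_oct > P (398 > 190), so the low-spin state is favoured.
Configuration: t2g^4 e_g^0.
Orbital CFSE = -1.6Δ_oct = -1.6 × 398 = -637 kJ/mol.
Excess pairs vs high-spin: 1 − 0 = 1; pairing cost = +190 kJ/mol.
Net CFSE = -637 + 190 = -447 kJ/mol.

-447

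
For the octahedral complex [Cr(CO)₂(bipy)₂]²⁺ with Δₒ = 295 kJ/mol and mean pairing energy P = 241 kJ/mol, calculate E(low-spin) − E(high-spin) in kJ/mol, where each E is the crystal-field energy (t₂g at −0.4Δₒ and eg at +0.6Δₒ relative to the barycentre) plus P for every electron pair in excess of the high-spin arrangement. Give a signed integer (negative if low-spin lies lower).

Ligand charges: 2×(+0) from CO and 2×(+0) from bipy sum to +0; with overall charge +2, Cr is +2.
Cr sits in group 6; removing 2 electrons leaves Cr²⁺ with 6 − 2 = 4 d electrons.
In the high-spin limit (t₂g³ eg¹) the orbital term is -0.6Δₒ = -177 kJ/mol, with no excess pairing.
Low-spin: t₂g⁴ eg⁰, orbital CFSE = -1.6Δₒ = -472 kJ/mol; plus 1 excess pair × P = +241 kJ/mol; total -231 kJ/mol.
E(LS) − E(HS) = -231 − (-177) = -54 kJ/mol.

-54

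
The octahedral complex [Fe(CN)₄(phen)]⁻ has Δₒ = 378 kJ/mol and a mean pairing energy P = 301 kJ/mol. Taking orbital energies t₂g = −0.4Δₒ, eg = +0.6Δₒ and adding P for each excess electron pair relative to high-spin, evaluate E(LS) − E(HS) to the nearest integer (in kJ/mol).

-154

Ligand charges: 4×(-1) from CN⁻ and 1×(+0) from phen sum to -4; with overall charge -1, Fe is +3.
Fe is in group 8, so Fe³⁺ is d⁵ (8 − 3 = 5).
High-spin d⁵ fills as t₂g³ eg² with CFSE 3(−0.4) + 2(+0.6) = 0.0Δₒ = 0 kJ/mol.
Low-spin t₂g⁵ eg⁰ gives -2.0Δₒ = -756 kJ/mol, but forming 2 extra pairs costs 2P = 602 kJ/mol, so E(LS) = -756 + 602 = -154 kJ/mol.
Thus E(LS) − E(HS) = -154 kJ/mol.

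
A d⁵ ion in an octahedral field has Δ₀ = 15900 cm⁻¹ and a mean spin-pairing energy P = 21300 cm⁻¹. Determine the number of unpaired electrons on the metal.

Δ₀ < P, so pairing is avoided: the ground state is high-spin.
Filling d⁵ accordingly: t₂g³ eg².
Unpaired electrons: 5.

5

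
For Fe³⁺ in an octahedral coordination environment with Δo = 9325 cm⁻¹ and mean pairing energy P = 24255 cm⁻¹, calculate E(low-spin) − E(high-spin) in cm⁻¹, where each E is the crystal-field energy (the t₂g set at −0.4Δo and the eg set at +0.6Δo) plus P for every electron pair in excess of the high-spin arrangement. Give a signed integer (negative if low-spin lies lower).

29860

Group 8 minus oxidation state +3 gives a d⁵ configuration for Fe³⁺.
High-spin: t₂g³ eg², CFSE = 0.0Δo = 0 cm⁻¹.
For low-spin the configuration is t₂g⁵ eg⁰: orbital energy -2.0 × 9325 = -18650 cm⁻¹, and 2 additional pairs relative to high-spin add 48510 cm⁻¹, giving 29860 cm⁻¹.
E(LS) − E(HS) = 29860 − (0) = 29860 cm⁻¹.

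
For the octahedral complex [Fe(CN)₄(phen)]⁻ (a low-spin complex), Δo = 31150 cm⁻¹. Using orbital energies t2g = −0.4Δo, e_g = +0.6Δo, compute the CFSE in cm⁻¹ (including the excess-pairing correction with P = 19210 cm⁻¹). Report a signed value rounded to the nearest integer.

Ligand charges: 4×(-1) from CN⁻ and 1×(+0) from phen sum to -4; with overall charge -1, Fe is +3.
Group 8 minus oxidation state +3 gives a d⁵ configuration for Fe³⁺.
Electron filling gives t2g^5 e_g^0.
Orbital CFSE = 5(-0.4) + 0(0.6) = -2.0Δo = -2.0 × 31150 = -62300 cm⁻¹.
Relative to high-spin t2g^3 e_g^2 (0 paired), the low-spin configuration has 2 additional pairs, contributing +2 × 19210 = +38420 cm⁻¹.
Combining: -62300 + 38420 = -23880 cm⁻¹.

-23880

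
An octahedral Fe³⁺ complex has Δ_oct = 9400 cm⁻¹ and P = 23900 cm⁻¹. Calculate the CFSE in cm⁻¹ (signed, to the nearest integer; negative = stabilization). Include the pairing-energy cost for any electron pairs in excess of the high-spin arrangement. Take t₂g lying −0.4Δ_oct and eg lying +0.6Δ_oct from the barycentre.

0

Group 8 minus oxidation state +3 gives a d⁵ configuration for Fe³⁺.
Δ_oct < P, so pairing is avoided: the ground state is high-spin.
Configuration: t₂g³ eg².
Orbital CFSE = 0.0Δ_oct = 0.0 × 9400 = 0 cm⁻¹.
High-spin has no excess pairs, so no pairing correction applies.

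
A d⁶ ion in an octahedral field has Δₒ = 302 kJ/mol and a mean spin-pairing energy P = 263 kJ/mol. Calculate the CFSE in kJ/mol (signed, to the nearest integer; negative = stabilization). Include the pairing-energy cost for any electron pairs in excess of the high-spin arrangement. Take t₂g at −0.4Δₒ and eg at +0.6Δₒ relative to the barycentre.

Here Δₒ > P (302 > 263), so the low-spin state is favoured.
That gives t₂g⁶ eg⁰.
Orbital CFSE = -2.4Δₒ = -2.4 × 302 = -725 kJ/mol.
Excess pairs vs high-spin: 3 − 1 = 2; pairing cost = +526 kJ/mol.
Net CFSE = -725 + 526 = -199 kJ/mol.

-199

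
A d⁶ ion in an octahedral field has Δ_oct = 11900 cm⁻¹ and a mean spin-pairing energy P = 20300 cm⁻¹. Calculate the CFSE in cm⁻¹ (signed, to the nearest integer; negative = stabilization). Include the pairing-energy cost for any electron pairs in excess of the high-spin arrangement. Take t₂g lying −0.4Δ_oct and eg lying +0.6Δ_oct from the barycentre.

-4760

With Δ_oct < P the complex is high-spin.
That gives t₂g⁴ eg².
Orbital CFSE = -0.4Δ_oct = -0.4 × 11900 = -4760 cm⁻¹.
High-spin has no excess pairs, so no pairing correction applies.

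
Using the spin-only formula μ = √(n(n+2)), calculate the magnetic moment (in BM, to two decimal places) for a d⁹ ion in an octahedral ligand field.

1.73 BM

Configuration: t₂g⁶ eg³ → 1 unpaired electron.
μ(spin-only) = √[1(1+2)] = √3 ≈ 1.73 BM.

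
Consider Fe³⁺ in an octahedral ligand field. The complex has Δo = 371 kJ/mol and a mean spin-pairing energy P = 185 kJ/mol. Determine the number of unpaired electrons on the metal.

1

Fe sits in group 8; removing 3 electrons leaves Fe³⁺ with 8 − 3 = 5 d electrons.
Since Δo = 371 kJ/mol > P = 185 kJ/mol, the complex adopts the low-spin configuration.
Configuration: t2g^5 e_g^0.
Unpaired electrons: 1.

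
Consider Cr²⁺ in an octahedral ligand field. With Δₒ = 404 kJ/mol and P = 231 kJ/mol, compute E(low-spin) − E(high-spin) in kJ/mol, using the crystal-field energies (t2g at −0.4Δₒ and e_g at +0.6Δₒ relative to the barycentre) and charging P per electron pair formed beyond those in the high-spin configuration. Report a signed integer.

-173

Cr sits in group 6; removing 2 electrons leaves Cr²⁺ with 6 − 2 = 4 d electrons.
High-spin d⁴ fills as t2g^3 e_g^1 with CFSE 3(−0.4) + 1(+0.6) = -0.6Δₒ = -242 kJ/mol.
Low-spin: t2g^4 e_g^0, orbital CFSE = -1.6Δₒ = -646 kJ/mol; plus 1 excess pair × P = +231 kJ/mol; total -415 kJ/mol.
Thus E(LS) − E(HS) = -173 kJ/mol.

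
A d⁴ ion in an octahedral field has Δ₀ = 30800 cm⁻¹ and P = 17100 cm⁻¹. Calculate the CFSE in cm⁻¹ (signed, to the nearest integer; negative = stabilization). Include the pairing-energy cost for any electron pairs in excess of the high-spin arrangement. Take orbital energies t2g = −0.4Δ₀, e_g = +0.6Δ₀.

-32180

Since Δ₀ = 30800 cm⁻¹ > P = 17100 cm⁻¹, the complex adopts the low-spin configuration.
Configuration: t2g^4 e_g^0.
Orbital CFSE = -1.6Δ₀ = -1.6 × 30800 = -49280 cm⁻¹.
Excess pairs vs high-spin: 1 − 0 = 1; pairing cost = +17100 cm⁻¹.
Net CFSE = -49280 + 17100 = -32180 cm⁻¹.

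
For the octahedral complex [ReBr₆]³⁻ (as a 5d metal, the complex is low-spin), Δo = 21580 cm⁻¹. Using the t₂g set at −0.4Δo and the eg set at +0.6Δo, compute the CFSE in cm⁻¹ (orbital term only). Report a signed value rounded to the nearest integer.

Each Br⁻ contributes -1; 6 × (-1) = -6. With overall charge -3, Re is in the +3 oxidation state.
Group 7 minus oxidation state +3 gives a d⁴ configuration for Re³⁺.
Electron filling gives t₂g⁴ eg⁰.
Orbital CFSE = 4(-0.4) + 0(0.6) = -1.6Δo = -1.6 × 21580 = -34528 cm⁻¹.

-34528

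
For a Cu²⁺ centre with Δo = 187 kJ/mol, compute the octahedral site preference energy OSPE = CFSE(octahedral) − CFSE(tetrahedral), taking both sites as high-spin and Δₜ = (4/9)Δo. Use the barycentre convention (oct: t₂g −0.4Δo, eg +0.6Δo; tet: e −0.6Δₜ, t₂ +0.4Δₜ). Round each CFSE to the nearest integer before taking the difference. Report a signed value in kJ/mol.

Cu is in group 11, so Cu²⁺ is d⁹ (11 − 2 = 9).
Octahedral (high-spin): t2g^6 e_g^3, CFSE = 6(−0.4) + 3(+0.6) = -0.6Δo = -0.6 × 187 = -112 kJ/mol.
Tetrahedral e^4 t2^5 gives -0.4Δₜ = -0.4 × (4/9) × 187 = -33 kJ/mol.
OSPE = CFSE(oct) − CFSE(tet) = -112 − (-33) = -79 kJ/mol.

-79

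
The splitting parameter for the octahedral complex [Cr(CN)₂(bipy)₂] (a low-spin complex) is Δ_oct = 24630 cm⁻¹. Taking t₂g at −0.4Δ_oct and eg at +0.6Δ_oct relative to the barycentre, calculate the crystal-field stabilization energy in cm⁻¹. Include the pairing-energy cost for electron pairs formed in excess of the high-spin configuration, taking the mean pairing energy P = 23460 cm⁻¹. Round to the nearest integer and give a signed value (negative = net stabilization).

-15948

Ligand charges: 2×(-1) from CN⁻ and 2×(+0) from bipy sum to -2; with overall charge +0, Cr is +2.
Cr is in group 6, so Cr²⁺ is d⁴ (6 − 2 = 4).
The d⁴ electrons fill as t₂g⁴ eg⁰.
CFSE(orbital) = 4×(-0.4Δ_oct) + 0×(0.6Δ_oct) = -1.6Δ_oct; with Δ_oct = 24630 cm⁻¹ that is -39408 cm⁻¹.
Relative to high-spin t₂g³ eg¹ (0 paired), the low-spin configuration has 1 additional pair, contributing +1 × 23460 = +23460 cm⁻¹.
Overall CFSE = -39408 + 23460 = -15948 cm⁻¹.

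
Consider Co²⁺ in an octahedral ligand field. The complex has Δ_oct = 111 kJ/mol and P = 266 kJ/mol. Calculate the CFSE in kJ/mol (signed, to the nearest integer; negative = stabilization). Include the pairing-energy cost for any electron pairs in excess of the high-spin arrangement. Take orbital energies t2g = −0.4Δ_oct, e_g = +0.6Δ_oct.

-89

Group 9 minus oxidation state +2 gives a d⁷ configuration for Co²⁺.
With Δ_oct < P the complex is high-spin.
That gives t2g^5 e_g^2.
Orbital CFSE = -0.8Δ_oct = -0.8 × 111 = -89 kJ/mol.
High-spin has no excess pairs, so no pairing correction applies.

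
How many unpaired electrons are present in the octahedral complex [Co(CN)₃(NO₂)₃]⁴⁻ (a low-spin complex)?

Ligand charges: 3×(-1) from CN⁻ and 3×(-1) from NO₂⁻ sum to -6; with overall charge -4, Co is +2.
Group 9 minus oxidation state +2 gives a d⁷ configuration for Co²⁺.
Configuration: t2g^6 e_g^1, giving 1 unpaired electron.

1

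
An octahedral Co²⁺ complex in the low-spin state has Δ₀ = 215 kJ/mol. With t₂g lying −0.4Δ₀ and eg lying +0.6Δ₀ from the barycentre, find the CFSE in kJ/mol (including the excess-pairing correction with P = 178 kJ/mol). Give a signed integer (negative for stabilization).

Co sits in group 9; removing 2 electrons leaves Co²⁺ with 9 − 2 = 7 d electrons.
Electron filling gives t₂g⁶ eg¹.
CFSE(orbital) = 6×(-0.4Δ₀) + 1×(0.6Δ₀) = -1.8Δ₀; with Δ₀ = 215 kJ/mol that is -387 kJ/mol.
Pairing penalty: 3 pairs vs 2 in the high-spin reference → 1 extra × P = 178 kJ/mol.
Net CFSE = -387 + 178 = -209 kJ/mol.

-209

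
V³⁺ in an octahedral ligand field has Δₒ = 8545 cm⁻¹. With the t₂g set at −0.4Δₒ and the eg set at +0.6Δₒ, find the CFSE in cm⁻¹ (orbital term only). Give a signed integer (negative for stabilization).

-6836

V is in group 5, so V³⁺ is d² (5 − 3 = 2).
Electron filling gives t₂g² eg⁰.
The orbital stabilization is -0.8Δₒ = -0.8 × 8545 = -6836 cm⁻¹.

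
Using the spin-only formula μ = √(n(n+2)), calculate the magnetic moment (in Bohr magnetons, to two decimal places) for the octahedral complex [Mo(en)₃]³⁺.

3.87 Bohr magnetons

en is neutral, so the +3 overall charge sits on Mo: oxidation state +3.
Mo sits in group 6; removing 3 electrons leaves Mo³⁺ with 6 − 3 = 3 d electrons.
For octahedral d³ the high- and low-spin configurations coincide.
Configuration: t₂g³ eg⁰ → 3 unpaired electrons.
μ(spin-only) = √[3(3+2)] = √15 ≈ 3.87 Bohr magnetons.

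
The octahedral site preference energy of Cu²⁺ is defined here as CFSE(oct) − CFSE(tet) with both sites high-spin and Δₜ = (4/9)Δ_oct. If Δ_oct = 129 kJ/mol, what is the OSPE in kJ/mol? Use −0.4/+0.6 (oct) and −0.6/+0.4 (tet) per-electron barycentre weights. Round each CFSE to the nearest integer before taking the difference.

-54

Cu is in group 11, so Cu²⁺ is d⁹ (11 − 2 = 9).
In an octahedral site d⁹ (HS) is t2g^6 e_g^3, giving CFSE(oct) = -0.6Δ_oct = -77 kJ/mol.
In a tetrahedral site the filling is e^4 t2^5: CFSE(tet) = -0.4Δₜ = -0.4 × (4/9)(129) = -23 kJ/mol.
OSPE = -77 − (-23) = -54 kJ/mol.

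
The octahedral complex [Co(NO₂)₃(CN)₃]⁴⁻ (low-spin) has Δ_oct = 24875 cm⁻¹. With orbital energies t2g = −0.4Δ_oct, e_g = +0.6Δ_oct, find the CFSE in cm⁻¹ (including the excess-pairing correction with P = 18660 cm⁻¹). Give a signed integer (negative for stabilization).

-26115

Ligand charges: 3×(-1) from NO₂⁻ and 3×(-1) from CN⁻ sum to -6; with overall charge -4, Co is +2.
Co²⁺: group 9, so d-count = 9 − 2 = 7.
The d⁷ electrons fill as t2g^6 e_g^1.
The orbital stabilization is -1.8Δ_oct = -1.8 × 24875 = -44775 cm⁻¹.
High-spin d⁷ would be t2g^5 e_g^2 with 2 pairs; low-spin has 3, so 1 excess pair costs +1P = +18660 cm⁻¹.
Overall CFSE = -44775 + 18660 = -26115 cm⁻¹.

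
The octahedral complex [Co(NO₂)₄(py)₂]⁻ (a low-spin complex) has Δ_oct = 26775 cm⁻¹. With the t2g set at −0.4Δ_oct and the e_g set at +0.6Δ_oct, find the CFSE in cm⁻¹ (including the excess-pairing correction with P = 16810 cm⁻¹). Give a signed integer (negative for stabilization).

Ligand charges: 4×(-1) from NO₂⁻ and 2×(+0) from py sum to -4; with overall charge -1, Co is +3.
Co is in group 9, so Co³⁺ is d⁶ (9 − 3 = 6).
Electron filling gives t2g^6 e_g^0.
Orbital CFSE = 6(-0.4) + 0(0.6) = -2.4Δ_oct = -2.4 × 26775 = -64260 cm⁻¹.
High-spin d⁶ would be t2g^4 e_g^2 with 1 pair; low-spin has 3, so 2 excess pairs cost +2P = +33620 cm⁻¹.
Net CFSE = -64260 + 33620 = -30640 cm⁻¹.

-30640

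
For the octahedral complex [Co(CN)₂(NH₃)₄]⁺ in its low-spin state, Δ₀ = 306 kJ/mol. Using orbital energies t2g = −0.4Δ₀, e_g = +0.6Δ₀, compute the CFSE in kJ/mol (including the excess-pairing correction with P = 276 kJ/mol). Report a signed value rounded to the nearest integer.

-182

Ligand charges: 2×(-1) from CN⁻ and 4×(+0) from NH₃ sum to -2; with overall charge +1, Co is +3.
Co is in group 9, so Co³⁺ is d⁶ (9 − 3 = 6).
Electron filling gives t2g^6 e_g^0.
Orbital CFSE = 6(-0.4) + 0(0.6) = -2.4Δ₀ = -2.4 × 306 = -734 kJ/mol.
Pairing penalty: 3 pairs vs 1 in the high-spin reference → 2 extra × P = 552 kJ/mol.
Net CFSE = -734 + 552 = -182 kJ/mol.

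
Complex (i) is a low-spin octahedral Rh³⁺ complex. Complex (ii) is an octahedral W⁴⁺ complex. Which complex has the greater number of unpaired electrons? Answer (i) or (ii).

(i): Group 9 minus oxidation state +3 gives a d⁶ configuration for Rh³⁺; t2g^6 e_g^0 → 0 unpaired.
(ii): W⁴⁺: group 6, so d-count = 6 − 4 = 2; For octahedral d² the high- and low-spin configurations coincide; t2g^2 e_g^0 → 2 unpaired.
So (ii) has more unpaired electrons.

(ii)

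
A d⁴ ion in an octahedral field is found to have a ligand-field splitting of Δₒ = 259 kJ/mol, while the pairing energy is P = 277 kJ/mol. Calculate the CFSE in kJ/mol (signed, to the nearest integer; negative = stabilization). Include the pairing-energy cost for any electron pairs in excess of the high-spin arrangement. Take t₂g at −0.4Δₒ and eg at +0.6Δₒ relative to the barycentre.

Here Δₒ < P (259 < 277), so the high-spin state is favoured.
That gives t₂g³ eg¹.
Orbital CFSE = -0.6Δₒ = -0.6 × 259 = -155 kJ/mol.
High-spin has no excess pairs, so no pairing correction applies.

-155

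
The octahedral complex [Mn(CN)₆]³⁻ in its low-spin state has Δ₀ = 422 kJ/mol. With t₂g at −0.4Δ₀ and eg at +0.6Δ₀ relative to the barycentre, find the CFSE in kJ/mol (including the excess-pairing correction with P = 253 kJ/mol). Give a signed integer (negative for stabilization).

Each CN⁻ contributes -1; 6 × (-1) = -6. With overall charge -3, Mn is in the +3 oxidation state.
Mn³⁺: group 7, so d-count = 7 − 3 = 4.
The d⁴ electrons fill as t₂g⁴ eg⁰.
Orbital CFSE = 4(-0.4) + 0(0.6) = -1.6Δ₀ = -1.6 × 422 = -675 kJ/mol.
High-spin d⁴ would be t₂g³ eg¹ with 0 pairs; low-spin has 1, so 1 excess pair costs +1P = +253 kJ/mol.
Net CFSE = -675 + 253 = -422 kJ/mol.

-422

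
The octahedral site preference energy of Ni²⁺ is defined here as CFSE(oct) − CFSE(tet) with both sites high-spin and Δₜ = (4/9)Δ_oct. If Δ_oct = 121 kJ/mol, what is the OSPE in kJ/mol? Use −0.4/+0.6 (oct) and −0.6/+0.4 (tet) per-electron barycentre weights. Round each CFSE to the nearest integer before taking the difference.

-102

Ni sits in group 10; removing 2 electrons leaves Ni²⁺ with 10 − 2 = 8 d electrons.
Octahedral high-spin t2g^6 e_g^2: CFSE = -1.2 × 121 = -145 kJ/mol.
In a tetrahedral site the filling is e^4 t2^4: CFSE(tet) = -0.8Δₜ = -0.8 × (4/9)(121) = -43 kJ/mol.
Subtracting, OSPE = -145 − (-43) = -102 kJ/mol.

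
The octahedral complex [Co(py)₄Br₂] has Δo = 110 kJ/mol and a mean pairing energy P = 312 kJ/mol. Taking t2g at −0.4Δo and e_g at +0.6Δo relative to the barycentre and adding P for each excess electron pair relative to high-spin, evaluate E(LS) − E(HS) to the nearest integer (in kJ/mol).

Ligand charges: 4×(+0) from py and 2×(-1) from Br⁻ sum to -2; with overall charge +0, Co is +2.
Co²⁺: group 9, so d-count = 9 − 2 = 7.
In the high-spin limit (t2g^5 e_g^2) the orbital term is -0.8Δo = -88 kJ/mol, with no excess pairing.
For low-spin the configuration is t2g^6 e_g^1: orbital energy -1.8 × 110 = -198 kJ/mol, and 1 additional pair relative to high-spin adds 312 kJ/mol, giving 114 kJ/mol.
E(LS) − E(HS) = 114 − (-88) = 202 kJ/mol.

202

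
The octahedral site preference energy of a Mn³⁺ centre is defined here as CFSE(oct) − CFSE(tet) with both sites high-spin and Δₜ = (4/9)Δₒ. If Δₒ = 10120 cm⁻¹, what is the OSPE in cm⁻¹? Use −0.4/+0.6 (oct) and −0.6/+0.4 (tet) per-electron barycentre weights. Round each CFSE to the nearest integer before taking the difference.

-4273

Mn³⁺: group 7, so d-count = 7 − 3 = 4.
In an octahedral site d⁴ (HS) is t2g^3 e_g^1, giving CFSE(oct) = -0.6Δₒ = -6072 cm⁻¹.
Tetrahedral e^2 t2^2 gives -0.4Δₜ = -0.4 × (4/9) × 10120 = -1799 cm⁻¹.
Subtracting, OSPE = -6072 − (-1799) = -4273 cm⁻¹.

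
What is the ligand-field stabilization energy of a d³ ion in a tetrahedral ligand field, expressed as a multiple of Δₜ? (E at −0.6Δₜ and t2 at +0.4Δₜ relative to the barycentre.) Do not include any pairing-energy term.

-0.8 Δₜ

Tetrahedral fields are weak (Δₜ ≈ 4/9 Δₒ), so electrons fill high-spin.
Configuration: e^2 t2^1.
CFSE = 2(-0.6Δₜ) + 1(0.4Δₜ) = -1.2Δₜ + 0.4Δₜ = -0.8Δₜ.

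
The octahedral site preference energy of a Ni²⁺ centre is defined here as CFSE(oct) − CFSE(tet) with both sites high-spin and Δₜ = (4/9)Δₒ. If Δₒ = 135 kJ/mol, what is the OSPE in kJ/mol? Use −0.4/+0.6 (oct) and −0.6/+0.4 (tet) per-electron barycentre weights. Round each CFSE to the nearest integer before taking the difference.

Ni sits in group 10; removing 2 electrons leaves Ni²⁺ with 10 − 2 = 8 d electrons.
In an octahedral site d⁸ (HS) is t₂g⁶ eg², giving CFSE(oct) = -1.2Δₒ = -162 kJ/mol.
Tetrahedral: e⁴ t₂⁴, CFSE = 4(−0.6) + 4(+0.4) = -0.8Δₜ = -0.8 × (4/9) × 135 = -48 kJ/mol.
Subtracting, OSPE = -162 − (-48) = -114 kJ/mol.

-114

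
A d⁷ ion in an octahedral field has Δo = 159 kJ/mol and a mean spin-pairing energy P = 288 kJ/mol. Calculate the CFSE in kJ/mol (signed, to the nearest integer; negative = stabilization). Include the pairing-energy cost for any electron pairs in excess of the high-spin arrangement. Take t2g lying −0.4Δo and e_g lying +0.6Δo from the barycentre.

-127

Since Δo = 159 kJ/mol < P = 288 kJ/mol, the complex adopts the high-spin configuration.
Configuration: t2g^5 e_g^2.
Orbital CFSE = -0.8Δo = -0.8 × 159 = -127 kJ/mol.
High-spin has no excess pairs, so no pairing correction applies.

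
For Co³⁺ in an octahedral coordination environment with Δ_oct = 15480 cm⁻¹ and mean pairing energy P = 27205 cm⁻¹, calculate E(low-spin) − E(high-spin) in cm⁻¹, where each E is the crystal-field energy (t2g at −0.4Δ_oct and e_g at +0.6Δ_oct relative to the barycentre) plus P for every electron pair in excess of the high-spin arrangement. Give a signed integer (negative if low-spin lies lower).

Group 9 minus oxidation state +3 gives a d⁶ configuration for Co³⁺.
High-spin d⁶ fills as t2g^4 e_g^2 with CFSE 4(−0.4) + 2(+0.6) = -0.4Δ_oct = -6192 cm⁻¹.
For low-spin the configuration is t2g^6 e_g^0: orbital energy -2.4 × 15480 = -37152 cm⁻¹, and 2 additional pairs relative to high-spin add 54410 cm⁻¹, giving 17258 cm⁻¹.
E(LS) − E(HS) = 17258 − (-6192) = 23450 cm⁻¹.

23450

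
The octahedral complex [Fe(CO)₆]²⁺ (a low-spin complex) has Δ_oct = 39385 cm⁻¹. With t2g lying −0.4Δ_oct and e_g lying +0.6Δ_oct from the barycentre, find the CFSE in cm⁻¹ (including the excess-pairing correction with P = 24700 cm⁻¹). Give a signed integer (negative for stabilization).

-45124

CO is neutral, so the +2 overall charge sits on Fe: oxidation state +2.
Fe²⁺: group 8, so d-count = 8 − 2 = 6.
Electron filling gives t2g^6 e_g^0.
The orbital stabilization is -2.4Δ_oct = -2.4 × 39385 = -94524 cm⁻¹.
Pairing penalty: 3 pairs vs 1 in the high-spin reference → 2 extra × P = 49400 cm⁻¹.
Combining: -94524 + 49400 = -45124 cm⁻¹.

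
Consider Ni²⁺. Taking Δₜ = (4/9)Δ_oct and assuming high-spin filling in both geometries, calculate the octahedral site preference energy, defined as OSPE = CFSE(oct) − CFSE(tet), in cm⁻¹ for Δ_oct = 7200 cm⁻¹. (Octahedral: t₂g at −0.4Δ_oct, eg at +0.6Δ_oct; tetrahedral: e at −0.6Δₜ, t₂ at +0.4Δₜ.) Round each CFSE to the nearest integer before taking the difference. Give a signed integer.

-6080

Ni is in group 10, so Ni²⁺ is d⁸ (10 − 2 = 8).
In an octahedral site d⁸ (HS) is t2g^6 e_g^2, giving CFSE(oct) = -1.2Δ_oct = -8640 cm⁻¹.
In a tetrahedral site the filling is e^4 t2^4: CFSE(tet) = -0.8Δₜ = -0.8 × (4/9)(7200) = -2560 cm⁻¹.
Subtracting, OSPE = -8640 − (-2560) = -6080 cm⁻¹.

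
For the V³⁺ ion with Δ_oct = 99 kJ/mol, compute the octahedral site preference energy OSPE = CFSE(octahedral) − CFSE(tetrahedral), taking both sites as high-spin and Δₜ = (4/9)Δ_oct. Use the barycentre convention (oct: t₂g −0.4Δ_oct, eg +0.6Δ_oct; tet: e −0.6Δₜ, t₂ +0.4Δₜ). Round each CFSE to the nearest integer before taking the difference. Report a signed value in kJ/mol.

V³⁺: group 5, so d-count = 5 − 3 = 2.
Octahedral (high-spin): t₂g² eg⁰, CFSE = 2(−0.4) + 0(+0.6) = -0.8Δ_oct = -0.8 × 99 = -79 kJ/mol.
Tetrahedral e² t₂⁰ gives -1.2Δₜ = -1.2 × (4/9) × 99 = -53 kJ/mol.
OSPE = CFSE(oct) − CFSE(tet) = -79 − (-53) = -26 kJ/mol.

-26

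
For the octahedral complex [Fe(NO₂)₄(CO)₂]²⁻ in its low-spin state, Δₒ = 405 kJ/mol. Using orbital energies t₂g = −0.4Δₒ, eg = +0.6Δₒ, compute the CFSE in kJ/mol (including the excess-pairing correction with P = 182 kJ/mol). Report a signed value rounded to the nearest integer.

Ligand charges: 4×(-1) from NO₂⁻ and 2×(+0) from CO sum to -4; with overall charge -2, Fe is +2.
Fe is in group 8, so Fe²⁺ is d⁶ (8 − 2 = 6).
Electron filling gives t₂g⁶ eg⁰.
The orbital stabilization is -2.4Δₒ = -2.4 × 405 = -972 kJ/mol.
High-spin d⁶ would be t₂g⁴ eg² with 1 pair; low-spin has 3, so 2 excess pairs cost +2P = +364 kJ/mol.
Combining: -972 + 364 = -608 kJ/mol.

-608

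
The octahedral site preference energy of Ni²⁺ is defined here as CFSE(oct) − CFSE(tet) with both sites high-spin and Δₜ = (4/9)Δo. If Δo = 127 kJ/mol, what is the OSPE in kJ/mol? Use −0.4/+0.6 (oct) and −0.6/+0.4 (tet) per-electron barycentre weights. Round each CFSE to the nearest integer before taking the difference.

-107

Ni²⁺: group 10, so d-count = 10 − 2 = 8.
Octahedral high-spin t2g^6 e_g^2: CFSE = -1.2 × 127 = -152 kJ/mol.
Tetrahedral e^4 t2^4 gives -0.8Δₜ = -0.8 × (4/9) × 127 = -45 kJ/mol.
OSPE = CFSE(oct) − CFSE(tet) = -152 − (-45) = -107 kJ/mol.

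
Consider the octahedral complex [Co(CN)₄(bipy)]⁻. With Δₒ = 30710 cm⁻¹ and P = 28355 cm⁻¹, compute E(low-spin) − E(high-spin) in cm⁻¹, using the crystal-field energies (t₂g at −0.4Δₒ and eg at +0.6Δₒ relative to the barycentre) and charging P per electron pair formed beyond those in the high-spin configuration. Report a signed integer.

-4710

Ligand charges: 4×(-1) from CN⁻ and 1×(+0) from bipy sum to -4; with overall charge -1, Co is +3.
Group 9 minus oxidation state +3 gives a d⁶ configuration for Co³⁺.
High-spin: t₂g⁴ eg², CFSE = -0.4Δₒ = -12284 cm⁻¹.
For low-spin the configuration is t₂g⁶ eg⁰: orbital energy -2.4 × 30710 = -73704 cm⁻¹, and 2 additional pairs relative to high-spin add 56710 cm⁻¹, giving -16994 cm⁻¹.
E(LS) − E(HS) = -16994 − (-12284) = -4710 cm⁻¹.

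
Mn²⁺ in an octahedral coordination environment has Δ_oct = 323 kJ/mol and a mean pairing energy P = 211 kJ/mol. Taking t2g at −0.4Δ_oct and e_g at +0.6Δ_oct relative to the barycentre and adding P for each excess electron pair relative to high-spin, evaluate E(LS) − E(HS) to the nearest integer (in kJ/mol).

-224

Mn²⁺: group 7, so d-count = 7 − 2 = 5.
High-spin d⁵ fills as t2g^3 e_g^2 with CFSE 3(−0.4) + 2(+0.6) = 0.0Δ_oct = 0 kJ/mol.
For low-spin the configuration is t2g^5 e_g^0: orbital energy -2.0 × 323 = -646 kJ/mol, and 2 additional pairs relative to high-spin add 422 kJ/mol, giving -224 kJ/mol.
E(LS) − E(HS) = -224 − (0) = -224 kJ/mol.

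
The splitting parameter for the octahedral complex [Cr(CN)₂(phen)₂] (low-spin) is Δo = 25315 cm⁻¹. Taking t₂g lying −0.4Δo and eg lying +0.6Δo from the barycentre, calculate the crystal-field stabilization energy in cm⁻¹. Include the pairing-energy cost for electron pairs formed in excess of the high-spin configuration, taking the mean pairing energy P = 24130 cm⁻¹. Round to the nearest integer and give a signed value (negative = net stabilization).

Ligand charges: 2×(-1) from CN⁻ and 2×(+0) from phen sum to -2; with overall charge +0, Cr is +2.
Cr is in group 6, so Cr²⁺ is d⁴ (6 − 2 = 4).
The d⁴ electrons fill as t₂g⁴ eg⁰.
The orbital stabilization is -1.6Δo = -1.6 × 25315 = -40504 cm⁻¹.
Relative to high-spin t₂g³ eg¹ (0 paired), the low-spin configuration has 1 additional pair, contributing +1 × 24130 = +24130 cm⁻¹.
Combining: -40504 + 24130 = -16374 cm⁻¹.

-16374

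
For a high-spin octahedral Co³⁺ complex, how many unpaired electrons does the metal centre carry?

Co sits in group 9; removing 3 electrons leaves Co³⁺ with 9 − 3 = 6 d electrons.
Configuration: t₂g⁴ eg², giving 4 unpaired electrons.

4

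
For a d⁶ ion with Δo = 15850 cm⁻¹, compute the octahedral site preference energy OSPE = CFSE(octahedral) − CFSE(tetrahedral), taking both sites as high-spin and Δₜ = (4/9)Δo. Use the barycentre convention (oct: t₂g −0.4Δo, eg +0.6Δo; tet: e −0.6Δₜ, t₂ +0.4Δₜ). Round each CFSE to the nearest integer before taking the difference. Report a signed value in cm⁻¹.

Octahedral (high-spin): t₂g⁴ eg², CFSE = 4(−0.4) + 2(+0.6) = -0.4Δo = -0.4 × 15850 = -6340 cm⁻¹.
Tetrahedral e³ t₂³ gives -0.6Δₜ = -0.6 × (4/9) × 15850 = -4227 cm⁻¹.
OSPE = -6340 − (-4227) = -2113 cm⁻¹.

-2113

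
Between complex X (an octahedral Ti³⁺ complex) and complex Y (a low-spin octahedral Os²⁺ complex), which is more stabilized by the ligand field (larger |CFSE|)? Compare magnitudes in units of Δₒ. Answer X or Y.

Y

X: Ti³⁺: group 4, so d-count = 4 − 3 = 1; t₂g¹ eg⁰, CFSE = -0.4Δₒ.
Y: Os sits in group 8; removing 2 electrons leaves Os²⁺ with 8 − 2 = 6 d electrons; t2g^6 e_g^0, CFSE = -2.4Δₒ.
So Y has the larger |CFSE|.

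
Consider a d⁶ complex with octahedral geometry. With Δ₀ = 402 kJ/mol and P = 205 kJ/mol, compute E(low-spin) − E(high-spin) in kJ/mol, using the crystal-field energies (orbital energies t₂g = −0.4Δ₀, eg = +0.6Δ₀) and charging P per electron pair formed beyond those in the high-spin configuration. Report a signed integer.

High-spin: t₂g⁴ eg², CFSE = -0.4Δ₀ = -161 kJ/mol.
For low-spin the configuration is t₂g⁶ eg⁰: orbital energy -2.4 × 402 = -965 kJ/mol, and 2 additional pairs relative to high-spin add 410 kJ/mol, giving -555 kJ/mol.
E(LS) − E(HS) = -555 − (-161) = -394 kJ/mol.

-394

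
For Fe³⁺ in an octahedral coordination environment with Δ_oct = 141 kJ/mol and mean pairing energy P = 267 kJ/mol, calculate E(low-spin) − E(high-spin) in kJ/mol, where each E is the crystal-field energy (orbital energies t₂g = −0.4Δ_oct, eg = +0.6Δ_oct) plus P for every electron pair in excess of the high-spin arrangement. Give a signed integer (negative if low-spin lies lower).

Group 8 minus oxidation state +3 gives a d⁵ configuration for Fe³⁺.
High-spin: t₂g³ eg², CFSE = 0.0Δ_oct = 0 kJ/mol.
Low-spin: t₂g⁵ eg⁰, orbital CFSE = -2.0Δ_oct = -282 kJ/mol; plus 2 excess pairs × P = +534 kJ/mol; total 252 kJ/mol.
The difference is 252 − (0) = 252 kJ/mol, so high-spin lies lower.

252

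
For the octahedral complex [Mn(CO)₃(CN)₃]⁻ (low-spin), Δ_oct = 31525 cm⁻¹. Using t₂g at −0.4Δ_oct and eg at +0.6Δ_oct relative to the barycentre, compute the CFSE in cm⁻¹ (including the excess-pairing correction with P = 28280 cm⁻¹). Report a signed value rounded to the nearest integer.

Ligand charges: 3×(+0) from CO and 3×(-1) from CN⁻ sum to -3; with overall charge -1, Mn is +2.
Mn²⁺: group 7, so d-count = 7 − 2 = 5.
Configuration: t₂g⁵ eg⁰.
Orbital CFSE = 5(-0.4) + 0(0.6) = -2.0Δ_oct = -2.0 × 31525 = -63050 cm⁻¹.
Relative to high-spin t₂g³ eg² (0 paired), the low-spin configuration has 2 additional pairs, contributing +2 × 28280 = +56560 cm⁻¹.
Combining: -63050 + 56560 = -6490 cm⁻¹.

-6490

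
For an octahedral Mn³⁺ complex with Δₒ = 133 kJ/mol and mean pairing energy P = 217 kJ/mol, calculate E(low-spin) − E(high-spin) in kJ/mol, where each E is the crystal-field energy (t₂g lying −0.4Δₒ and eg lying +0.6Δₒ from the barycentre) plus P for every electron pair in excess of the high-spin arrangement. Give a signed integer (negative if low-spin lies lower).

Mn³⁺: group 7, so d-count = 7 − 3 = 4.
High-spin d⁴ fills as t₂g³ eg¹ with CFSE 3(−0.4) + 1(+0.6) = -0.6Δₒ = -80 kJ/mol.
Low-spin t₂g⁴ eg⁰ gives -1.6Δₒ = -213 kJ/mol, but forming 1 extra pair costs 1P = 217 kJ/mol, so E(LS) = -213 + 217 = 4 kJ/mol.
Thus E(LS) − E(HS) = 84 kJ/mol.

84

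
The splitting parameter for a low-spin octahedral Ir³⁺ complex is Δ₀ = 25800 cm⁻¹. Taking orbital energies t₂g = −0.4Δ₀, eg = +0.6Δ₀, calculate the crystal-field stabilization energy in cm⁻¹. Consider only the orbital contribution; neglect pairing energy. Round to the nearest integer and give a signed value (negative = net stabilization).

Group 9 minus oxidation state +3 gives a d⁶ configuration for Ir³⁺.
The d⁶ electrons fill as t₂g⁶ eg⁰.
Orbital CFSE = 6(-0.4) + 0(0.6) = -2.4Δ₀ = -2.4 × 25800 = -61920 cm⁻¹.

-61920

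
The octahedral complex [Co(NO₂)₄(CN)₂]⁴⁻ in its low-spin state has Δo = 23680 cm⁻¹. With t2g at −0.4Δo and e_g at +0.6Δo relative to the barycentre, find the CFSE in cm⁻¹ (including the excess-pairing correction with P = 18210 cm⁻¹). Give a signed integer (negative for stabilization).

-24414

Ligand charges: 4×(-1) from NO₂⁻ and 2×(-1) from CN⁻ sum to -6; with overall charge -4, Co is +2.
Co²⁺: group 9, so d-count = 9 − 2 = 7.
Configuration: t2g^6 e_g^1.
Orbital CFSE = 6(-0.4) + 1(0.6) = -1.8Δo = -1.8 × 23680 = -42624 cm⁻¹.
Pairing penalty: 3 pairs vs 2 in the high-spin reference → 1 extra × P = 18210 cm⁻¹.
Overall CFSE = -42624 + 18210 = -24414 cm⁻¹.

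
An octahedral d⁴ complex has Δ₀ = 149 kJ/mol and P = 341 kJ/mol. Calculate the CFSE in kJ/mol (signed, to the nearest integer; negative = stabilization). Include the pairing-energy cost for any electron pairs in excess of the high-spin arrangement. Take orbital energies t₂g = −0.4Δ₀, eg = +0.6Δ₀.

-89

Δ₀ < P, so pairing is avoided: the ground state is high-spin.
Configuration: t₂g³ eg¹.
Orbital CFSE = -0.6Δ₀ = -0.6 × 149 = -89 kJ/mol.
High-spin has no excess pairs, so no pairing correction applies.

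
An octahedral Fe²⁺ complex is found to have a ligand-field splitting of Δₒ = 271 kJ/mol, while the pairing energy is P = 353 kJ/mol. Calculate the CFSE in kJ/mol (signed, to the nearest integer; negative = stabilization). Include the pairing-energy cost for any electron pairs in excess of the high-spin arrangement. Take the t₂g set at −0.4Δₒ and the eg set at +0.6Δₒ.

Group 8 minus oxidation state +2 gives a d⁶ configuration for Fe²⁺.
Δₒ < P, so pairing is avoided: the ground state is high-spin.
Filling d⁶ accordingly: t₂g⁴ eg².
Orbital CFSE = -0.4Δₒ = -0.4 × 271 = -108 kJ/mol.
High-spin has no excess pairs, so no pairing correction applies.

-108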